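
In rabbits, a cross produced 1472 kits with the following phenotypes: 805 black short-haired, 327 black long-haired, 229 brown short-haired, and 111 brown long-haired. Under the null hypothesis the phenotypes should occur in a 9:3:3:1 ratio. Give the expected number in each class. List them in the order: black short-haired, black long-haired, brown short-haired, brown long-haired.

The 9:3:3:1 ratio has 16 parts, so with N = 1472 the expected counts are:
  black short-haired: 1472 × 9/16 = 828
  black long-haired: 1472 × 3/16 = 276
  brown short-haired: 1472 × 3/16 = 276
  brown long-haired: 1472 × 1/16 = 92

828, 276, 276, 92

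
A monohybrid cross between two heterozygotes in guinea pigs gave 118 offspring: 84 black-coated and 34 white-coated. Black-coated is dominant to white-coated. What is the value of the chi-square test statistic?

For a monohybrid cross between heterozygotes with complete dominance, the expected phenotypic ratio is 3:1.
Total ratio parts = 4. Expected numbers out of 118:
  black-coated: 118 × 3/4 = 88.5
  white-coated: 118 × 1/4 = 29.5
χ² = Σ (O − E)² / E
  black-coated: (84 − 88.5)² / 88.5 = 0.2288
  white-coated: (34 − 29.5)² / 29.5 = 0.6864
χ² = 0.2288 + 0.6864 = 0.9152 ≈ 0.915

0.915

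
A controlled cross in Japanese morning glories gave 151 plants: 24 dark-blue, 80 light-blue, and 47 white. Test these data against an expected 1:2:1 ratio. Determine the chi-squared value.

Under the 1:2:1 hypothesis (Σ ratio = 4, N = 151):
  dark-blue: 151 × 1/4 = 37.75
  light-blue: 151 × 2/4 = 75.5
  white: 151 × 1/4 = 37.75
χ² = Σ (O − E)² / E
  dark-blue: (24 − 37.75)² / 37.75 = 5.0083
  light-blue: (80 − 75.5)² / 75.5 = 0.2682
  white: (47 − 37.75)² / 37.75 = 2.2666
χ² = 5.0083 + 0.2682 + 2.2666 = 7.5431 ≈ 7.543

7.543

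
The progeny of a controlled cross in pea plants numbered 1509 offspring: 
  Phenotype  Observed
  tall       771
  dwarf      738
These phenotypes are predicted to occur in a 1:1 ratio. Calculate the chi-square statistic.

0.722

The 1:1 ratio has 2 parts, so with N = 1509 the expected counts are:
  tall: 1509 × 1/2 = 754.5
  dwarf: 1509 × 1/2 = 754.5
χ² = Σ (O − E)² / E
  tall: (771 − 754.5)² / 754.5 = 0.3608
  dwarf: (738 − 754.5)² / 754.5 = 0.3608
χ² = 0.3608 + 0.3608 = 0.7216 ≈ 0.722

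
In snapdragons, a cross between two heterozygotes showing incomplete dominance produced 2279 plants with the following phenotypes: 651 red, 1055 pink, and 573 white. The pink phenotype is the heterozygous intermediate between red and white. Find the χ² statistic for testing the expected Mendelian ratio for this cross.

With incomplete dominance, a heterozygote × heterozygote cross gives a 1:2:1 phenotypic ratio.
Under the 1:2:1 hypothesis (Σ ratio = 4, N = 2279):
  red: 2279 × 1/4 = 569.75
  pink: 2279 × 2/4 = 1139.5
  white: 2279 × 1/4 = 569.75
χ² = Σ (O − E)² / E
  red: (651 − 569.75)² / 569.75 = 11.5868
  pink: (1055 − 1139.5)² / 1139.5 = 6.2661
  white: (573 − 569.75)² / 569.75 = 0.0185
χ² = 11.5868 + 6.2661 + 0.0185 = 17.8714 ≈ 17.871

17.871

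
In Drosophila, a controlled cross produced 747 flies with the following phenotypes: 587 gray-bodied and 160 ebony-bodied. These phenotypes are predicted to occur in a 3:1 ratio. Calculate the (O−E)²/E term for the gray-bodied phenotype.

The 3:1 ratio has 4 parts, so with N = 747 the expected counts are:
  gray-bodied: 747 × 3/4 = 560.25
  ebony-bodied: 747 × 1/4 = 186.75
Contribution of gray-bodied: (587 − 560.25)² / 560.25 = 1.2772

1.277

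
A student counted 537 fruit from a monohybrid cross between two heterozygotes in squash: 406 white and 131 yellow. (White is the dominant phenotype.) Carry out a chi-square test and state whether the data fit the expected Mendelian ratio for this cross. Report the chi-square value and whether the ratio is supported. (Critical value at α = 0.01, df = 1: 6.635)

0.105; consistent

For a monohybrid cross between heterozygotes with complete dominance, the expected phenotypic ratio is 3:1.
Under the 3:1 hypothesis (Σ ratio = 4, N = 537):
  white: 537 × 3/4 = 402.75
  yellow: 537 × 1/4 = 134.25
χ² = Σ (O − E)² / E
  white: (406 − 402.75)² / 402.75 = 0.0262
  yellow: (131 − 134.25)² / 134.25 = 0.0787
χ² = 0.0262 + 0.0787 = 0.1049 ≈ 0.105
Degrees of freedom = 2 − 1 = 1; critical value at α = 0.01 is 6.635.
Since 0.105 < 6.635, we fail to reject the null hypothesis — the data are consistent with the 3:1 ratio.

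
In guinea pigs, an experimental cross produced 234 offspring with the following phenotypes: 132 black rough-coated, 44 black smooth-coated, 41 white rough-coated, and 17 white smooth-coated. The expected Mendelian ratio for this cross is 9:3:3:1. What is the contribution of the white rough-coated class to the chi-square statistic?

0.188

The 9:3:3:1 ratio has 16 parts, so with N = 234 the expected counts are:
  black rough-coated: 234 × 9/16 = 131.625
  black smooth-coated: 234 × 3/16 = 43.875
  white rough-coated: 234 × 3/16 = 43.875
  white smooth-coated: 234 × 1/16 = 14.625
Contribution of white rough-coated: (41 − 43.875)² / 43.875 = 0.1884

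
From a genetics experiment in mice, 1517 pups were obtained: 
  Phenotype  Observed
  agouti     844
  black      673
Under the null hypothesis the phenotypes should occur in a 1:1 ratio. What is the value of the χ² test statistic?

The 1:1 ratio has 2 parts, so with N = 1517 the expected counts are:
  agouti: 1517 × 1/2 = 758.5
  black: 1517 × 1/2 = 758.5
χ² = Σ (O − E)² / E
  agouti: (844 − 758.5)² / 758.5 = 9.6378
  black: (673 − 758.5)² / 758.5 = 9.6378
χ² = 9.6378 + 9.6378 = 19.2756 ≈ 19.276

19.276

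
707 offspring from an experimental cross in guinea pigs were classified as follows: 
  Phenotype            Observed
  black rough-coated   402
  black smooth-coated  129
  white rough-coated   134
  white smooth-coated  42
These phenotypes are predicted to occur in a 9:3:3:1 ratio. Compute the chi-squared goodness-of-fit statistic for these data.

Total ratio parts = 16. Expected numbers out of 707:
  black rough-coated: 707 × 9/16 = 397.6875
  black smooth-coated: 707 × 3/16 = 132.5625
  white rough-coated: 707 × 3/16 = 132.5625
  white smooth-coated: 707 × 1/16 = 44.1875
χ² = Σ (O − E)² / E
  black rough-coated: (402 − 397.6875)² / 397.6875 = 0.0468
  black smooth-coated: (129 − 132.5625)² / 132.5625 = 0.0957
  white rough-coated: (134 − 132.5625)² / 132.5625 = 0.0156
  white smooth-coated: (42 − 44.1875)² / 44.1875 = 0.1083
χ² = 0.0468 + 0.0957 + 0.0156 + 0.1083 = 0.2664 ≈ 0.266

0.266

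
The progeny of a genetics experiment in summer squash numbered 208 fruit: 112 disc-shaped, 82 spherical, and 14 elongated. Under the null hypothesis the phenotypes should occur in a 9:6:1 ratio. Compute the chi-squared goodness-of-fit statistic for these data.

The 9:6:1 ratio has 16 parts, so with N = 208 the expected counts are:
  disc-shaped: 208 × 9/16 = 117
  spherical: 208 × 6/16 = 78
  elongated: 208 × 1/16 = 13
χ² = Σ (O − E)² / E
  disc-shaped: (112 − 117)² / 117 = 0.2137
  spherical: (82 − 78)² / 78 = 0.2051
  elongated: (14 − 13)² / 13 = 0.0769
χ² = 0.2137 + 0.2051 + 0.0769 = 0.4957 ≈ 0.496

0.496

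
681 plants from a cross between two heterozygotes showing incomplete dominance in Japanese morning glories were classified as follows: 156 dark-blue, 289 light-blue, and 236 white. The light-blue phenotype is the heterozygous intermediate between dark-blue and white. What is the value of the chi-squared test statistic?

With incomplete dominance, a heterozygote × heterozygote cross gives a 1:2:1 phenotypic ratio.
The 1:2:1 ratio has 4 parts, so with N = 681 the expected counts are:
  dark-blue: 681 × 1/4 = 170.25
  light-blue: 681 × 2/4 = 340.5
  white: 681 × 1/4 = 170.25
χ² = Σ (O − E)² / E
  dark-blue: (156 − 170.25)² / 170.25 = 1.1927
  light-blue: (289 − 340.5)² / 340.5 = 7.7893
  white: (236 − 170.25)² / 170.25 = 25.3924
χ² = 1.1927 + 7.7893 + 25.3924 = 34.3744 ≈ 34.374

34.374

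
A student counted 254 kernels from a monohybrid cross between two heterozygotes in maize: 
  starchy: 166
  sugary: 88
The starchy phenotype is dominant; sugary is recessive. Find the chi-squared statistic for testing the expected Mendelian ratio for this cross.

For a monohybrid cross between heterozygotes with complete dominance, the expected phenotypic ratio is 3:1.
Expected counts for N = 254 under a 3:1 ratio (total parts = 4):
  starchy: 254 × 3/4 = 190.5
  sugary: 254 × 1/4 = 63.5
χ² = Σ (O − E)² / E
  starchy: (166 − 190.5)² / 190.5 = 3.1509
  sugary: (88 − 63.5)² / 63.5 = 9.4528
χ² = 3.1509 + 9.4528 = 12.6037 ≈ 12.604

12.604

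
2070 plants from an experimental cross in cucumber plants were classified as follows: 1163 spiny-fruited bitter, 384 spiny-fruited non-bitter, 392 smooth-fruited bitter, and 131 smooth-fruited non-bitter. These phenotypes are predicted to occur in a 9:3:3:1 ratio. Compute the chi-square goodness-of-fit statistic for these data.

0.105

The 9:3:3:1 ratio has 16 parts, so with N = 2070 the expected counts are:
  spiny-fruited bitter: 2070 × 9/16 = 1164.375
  spiny-fruited non-bitter: 2070 × 3/16 = 388.125
  smooth-fruited bitter: 2070 × 3/16 = 388.125
  smooth-fruited non-bitter: 2070 × 1/16 = 129.375
χ² = Σ (O − E)² / E
  spiny-fruited bitter: (1163 − 1164.375)² / 1164.375 = 0.0016
  spiny-fruited non-bitter: (384 − 388.125)² / 388.125 = 0.0438
  smooth-fruited bitter: (392 − 388.125)² / 388.125 = 0.0387
  smooth-fruited non-bitter: (131 − 129.375)² / 129.375 = 0.0204
χ² = 0.0016 + 0.0438 + 0.0387 + 0.0204 = 0.1045 ≈ 0.105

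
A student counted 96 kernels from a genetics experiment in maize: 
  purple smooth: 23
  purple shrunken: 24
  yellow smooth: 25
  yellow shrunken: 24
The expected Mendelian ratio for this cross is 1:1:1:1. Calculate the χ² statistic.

0.083

Under the 1:1:1:1 hypothesis (Σ ratio = 4, N = 96):
  purple smooth: 96 × 1/4 = 24
  purple shrunken: 96 × 1/4 = 24
  yellow smooth: 96 × 1/4 = 24
  yellow shrunken: 96 × 1/4 = 24
χ² = Σ (O − E)² / E
  purple smooth: (23 − 24)² / 24 = 0.0417
  purple shrunken: (24 − 24)² / 24 = 0.0000
  yellow smooth: (25 − 24)² / 24 = 0.0417
  yellow shrunken: (24 − 24)² / 24 = 0.0000
χ² = 0.0417 + 0.0000 + 0.0417 + 0.0000 = 0.0834 ≈ 0.083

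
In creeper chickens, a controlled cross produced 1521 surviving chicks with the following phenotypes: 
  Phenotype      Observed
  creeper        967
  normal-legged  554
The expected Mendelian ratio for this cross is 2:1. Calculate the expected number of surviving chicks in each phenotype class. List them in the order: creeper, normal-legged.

Expected counts for N = 1521 under a 2:1 ratio (total parts = 3):
  creeper: 1521 × 2/3 = 1014
  normal-legged: 1521 × 1/3 = 507

1014, 507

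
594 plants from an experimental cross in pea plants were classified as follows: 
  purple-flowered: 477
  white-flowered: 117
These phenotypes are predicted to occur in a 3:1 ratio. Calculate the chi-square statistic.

The 3:1 ratio has 4 parts, so with N = 594 the expected counts are:
  purple-flowered: 594 × 3/4 = 445.5
  white-flowered: 594 × 1/4 = 148.5
χ² = Σ (O − E)² / E
  purple-flowered: (477 − 445.5)² / 445.5 = 2.2273
  white-flowered: (117 − 148.5)² / 148.5 = 6.6818
χ² = 2.2273 + 6.6818 = 8.9091 ≈ 8.909

8.909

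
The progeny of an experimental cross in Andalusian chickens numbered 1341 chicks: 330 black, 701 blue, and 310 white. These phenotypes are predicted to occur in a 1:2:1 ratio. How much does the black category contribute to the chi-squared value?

0.082

Total ratio parts = 4. Expected numbers out of 1341:
  black: 1341 × 1/4 = 335.25
  blue: 1341 × 2/4 = 670.5
  white: 1341 × 1/4 = 335.25
Contribution of black: (330 − 335.25)² / 335.25 = 0.0822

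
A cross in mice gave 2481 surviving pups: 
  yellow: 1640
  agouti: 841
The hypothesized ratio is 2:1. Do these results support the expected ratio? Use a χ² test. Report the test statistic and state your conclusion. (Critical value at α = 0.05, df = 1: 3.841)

Total ratio parts = 3. Expected numbers out of 2481:
  yellow: 2481 × 2/3 = 1654
  agouti: 2481 × 1/3 = 827
χ² = Σ (O − E)² / E
  yellow: (1640 − 1654)² / 1654 = 0.1185
  agouti: (841 − 827)² / 827 = 0.2370
χ² = 0.1185 + 0.2370 = 0.3555 ≈ 0.356
Degrees of freedom = 2 − 1 = 1; critical value at α = 0.05 is 3.841.
Since 0.356 < 3.841, we fail to reject the null hypothesis — the data are consistent with the 2:1 ratio.

0.356; consistent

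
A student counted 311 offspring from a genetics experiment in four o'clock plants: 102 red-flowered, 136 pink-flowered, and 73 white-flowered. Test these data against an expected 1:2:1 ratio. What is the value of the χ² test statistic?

Total ratio parts = 4. Expected numbers out of 311:
  red-flowered: 311 × 1/4 = 77.75
  pink-flowered: 311 × 2/4 = 155.5
  white-flowered: 311 × 1/4 = 77.75
χ² = Σ (O − E)² / E
  red-flowered: (102 − 77.75)² / 77.75 = 7.5635
  pink-flowered: (136 − 155.5)² / 155.5 = 2.4453
  white-flowered: (73 − 77.75)² / 77.75 = 0.2902
χ² = 7.5635 + 2.4453 + 0.2902 = 10.299

10.299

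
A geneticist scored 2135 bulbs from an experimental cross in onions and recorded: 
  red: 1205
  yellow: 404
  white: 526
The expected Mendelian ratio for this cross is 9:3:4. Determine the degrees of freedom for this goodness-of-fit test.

A goodness-of-fit test with 3 phenotype classes has df = 3 − 1 = 2.

2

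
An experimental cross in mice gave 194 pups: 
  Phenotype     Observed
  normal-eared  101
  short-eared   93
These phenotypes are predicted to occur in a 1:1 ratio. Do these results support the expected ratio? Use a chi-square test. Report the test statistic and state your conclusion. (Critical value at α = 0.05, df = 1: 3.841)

Under the 1:1 hypothesis (Σ ratio = 2, N = 194):
  normal-eared: 194 × 1/2 = 97
  short-eared: 194 × 1/2 = 97
χ² = Σ (O − E)² / E
  normal-eared: (101 − 97)² / 97 = 0.1649
  short-eared: (93 − 97)² / 97 = 0.1649
χ² = 0.1649 + 0.1649 = 0.3298 ≈ 0.330
Degrees of freedom = 2 − 1 = 1; critical value at α = 0.05 is 3.841.
Since 0.330 < 3.841, we fail to reject the null hypothesis — the data are consistent with the 1:1 ratio.

0.330; consistent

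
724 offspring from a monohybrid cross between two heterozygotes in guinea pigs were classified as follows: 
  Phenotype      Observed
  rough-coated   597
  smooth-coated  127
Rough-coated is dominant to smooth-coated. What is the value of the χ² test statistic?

For a monohybrid cross between heterozygotes with complete dominance, the expected phenotypic ratio is 3:1.
Under the 3:1 hypothesis (Σ ratio = 4, N = 724):
  rough-coated: 724 × 3/4 = 543
  smooth-coated: 724 × 1/4 = 181
χ² = Σ (O − E)² / E
  rough-coated: (597 − 543)² / 543 = 5.3702
  smooth-coated: (127 − 181)² / 181 = 16.1105
χ² = 5.3702 + 16.1105 = 21.4807 ≈ 21.481

21.481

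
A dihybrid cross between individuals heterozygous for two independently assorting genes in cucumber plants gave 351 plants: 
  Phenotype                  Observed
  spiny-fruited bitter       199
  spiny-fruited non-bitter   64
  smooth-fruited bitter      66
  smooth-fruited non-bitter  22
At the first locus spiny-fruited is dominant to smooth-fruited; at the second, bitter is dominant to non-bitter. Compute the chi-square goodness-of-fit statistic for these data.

A dihybrid F₂ with independent assortment and complete dominance at both loci gives a 9:3:3:1 phenotypic ratio.
Expected counts for N = 351 under a 9:3:3:1 ratio (total parts = 16):
  spiny-fruited bitter: 351 × 9/16 = 197.4375
  spiny-fruited non-bitter: 351 × 3/16 = 65.8125
  smooth-fruited bitter: 351 × 3/16 = 65.8125
  smooth-fruited non-bitter: 351 × 1/16 = 21.9375
χ² = Σ (O − E)² / E
  spiny-fruited bitter: (199 − 197.4375)² / 197.4375 = 0.0124
  spiny-fruited non-bitter: (64 − 65.8125)² / 65.8125 = 0.0499
  smooth-fruited bitter: (66 − 65.8125)² / 65.8125 = 0.0005
  smooth-fruited non-bitter: (22 − 21.9375)² / 21.9375 = 0.0002
χ² = 0.0124 + 0.0499 + 0.0005 + 0.0002 = 0.063

0.063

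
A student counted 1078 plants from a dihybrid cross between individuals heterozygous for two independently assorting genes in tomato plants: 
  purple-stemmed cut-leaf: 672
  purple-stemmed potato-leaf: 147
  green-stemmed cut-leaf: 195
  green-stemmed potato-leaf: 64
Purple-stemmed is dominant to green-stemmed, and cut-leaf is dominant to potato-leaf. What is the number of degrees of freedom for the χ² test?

3

A dihybrid F₂ with independent assortment and complete dominance at both loci gives a 9:3:3:1 phenotypic ratio.
A goodness-of-fit test with 4 phenotype classes has df = 4 − 1 = 3.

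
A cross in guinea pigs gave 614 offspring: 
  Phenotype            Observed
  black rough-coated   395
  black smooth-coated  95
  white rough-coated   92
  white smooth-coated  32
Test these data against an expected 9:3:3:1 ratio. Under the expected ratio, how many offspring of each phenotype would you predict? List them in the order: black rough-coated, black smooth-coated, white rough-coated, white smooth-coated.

345.375, 115.125, 115.125, 38.375

Expected counts for N = 614 under a 9:3:3:1 ratio (total parts = 16):
  black rough-coated: 614 × 9/16 = 345.375
  black smooth-coated: 614 × 3/16 = 115.125
  white rough-coated: 614 × 3/16 = 115.125
  white smooth-coated: 614 × 1/16 = 38.375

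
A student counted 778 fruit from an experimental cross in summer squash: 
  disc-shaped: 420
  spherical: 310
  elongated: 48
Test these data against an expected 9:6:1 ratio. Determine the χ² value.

1.859

Total ratio parts = 16. Expected numbers out of 778:
  disc-shaped: 778 × 9/16 = 437.625
  spherical: 778 × 6/16 = 291.75
  elongated: 778 × 1/16 = 48.625
χ² = Σ (O − E)² / E
  disc-shaped: (420 − 437.625)² / 437.625 = 0.7098
  spherical: (310 − 291.75)² / 291.75 = 1.1416
  elongated: (48 − 48.625)² / 48.625 = 0.0080
χ² = 0.7098 + 1.1416 + 0.0080 = 1.8594 ≈ 1.859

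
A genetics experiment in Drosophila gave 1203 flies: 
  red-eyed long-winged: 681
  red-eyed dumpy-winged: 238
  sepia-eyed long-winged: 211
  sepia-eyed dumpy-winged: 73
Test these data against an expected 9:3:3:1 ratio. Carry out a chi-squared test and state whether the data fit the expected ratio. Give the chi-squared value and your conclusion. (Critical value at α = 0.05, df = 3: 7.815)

1.717; consistent

Total ratio parts = 16. Expected numbers out of 1203:
  red-eyed long-winged: 1203 × 9/16 = 676.6875
  red-eyed dumpy-winged: 1203 × 3/16 = 225.5625
  sepia-eyed long-winged: 1203 × 3/16 = 225.5625
  sepia-eyed dumpy-winged: 1203 × 1/16 = 75.1875
χ² = Σ (O − E)² / E
  red-eyed long-winged: (681 − 676.6875)² / 676.6875 = 0.0275
  red-eyed dumpy-winged: (238 − 225.5625)² / 225.5625 = 0.6858
  sepia-eyed long-winged: (211 − 225.5625)² / 225.5625 = 0.9402
  sepia-eyed dumpy-winged: (73 − 75.1875)² / 75.1875 = 0.0636
χ² = 0.0275 + 0.6858 + 0.9402 + 0.0636 = 1.7171 ≈ 1.717
Degrees of freedom = 4 − 1 = 3; critical value at α = 0.05 is 7.815.
Since 1.717 < 7.815, we fail to reject the null hypothesis — the data are consistent with the 9:3:3:1 ratio.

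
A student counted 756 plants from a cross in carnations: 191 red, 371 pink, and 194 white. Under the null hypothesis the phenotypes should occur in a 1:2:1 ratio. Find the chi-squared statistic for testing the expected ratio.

Total ratio parts = 4. Expected numbers out of 756:
  red: 756 × 1/4 = 189
  pink: 756 × 2/4 = 378
  white: 756 × 1/4 = 189
χ² = Σ (O − E)² / E
  red: (191 − 189)² / 189 = 0.0212
  pink: (371 − 378)² / 378 = 0.1296
  white: (194 − 189)² / 189 = 0.1323
χ² = 0.0212 + 0.1296 + 0.1323 = 0.2831 ≈ 0.283

0.283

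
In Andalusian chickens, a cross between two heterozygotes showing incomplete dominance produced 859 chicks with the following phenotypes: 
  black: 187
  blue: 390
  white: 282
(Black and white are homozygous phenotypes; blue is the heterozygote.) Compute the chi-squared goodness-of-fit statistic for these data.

With incomplete dominance, a heterozygote × heterozygote cross gives a 1:2:1 phenotypic ratio.
Total ratio parts = 4. Expected numbers out of 859:
  black: 859 × 1/4 = 214.75
  blue: 859 × 2/4 = 429.5
  white: 859 × 1/4 = 214.75
χ² = Σ (O − E)² / E
  black: (187 − 214.75)² / 214.75 = 3.5859
  blue: (390 − 429.5)² / 429.5 = 3.6327
  white: (282 − 214.75)² / 214.75 = 21.0597
χ² = 3.5859 + 3.6327 + 21.0597 = 28.2783 ≈ 28.278

28.278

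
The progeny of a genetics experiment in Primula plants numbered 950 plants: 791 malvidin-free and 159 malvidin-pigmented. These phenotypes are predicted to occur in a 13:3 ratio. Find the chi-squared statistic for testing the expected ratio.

Total ratio parts = 16. Expected numbers out of 950:
  malvidin-free: 950 × 13/16 = 771.875
  malvidin-pigmented: 950 × 3/16 = 178.125
χ² = Σ (O − E)² / E
  malvidin-free: (791 − 771.875)² / 771.875 = 0.4739
  malvidin-pigmented: (159 − 178.125)² / 178.125 = 2.0534
χ² = 0.4739 + 2.0534 = 2.5273 ≈ 2.527

2.527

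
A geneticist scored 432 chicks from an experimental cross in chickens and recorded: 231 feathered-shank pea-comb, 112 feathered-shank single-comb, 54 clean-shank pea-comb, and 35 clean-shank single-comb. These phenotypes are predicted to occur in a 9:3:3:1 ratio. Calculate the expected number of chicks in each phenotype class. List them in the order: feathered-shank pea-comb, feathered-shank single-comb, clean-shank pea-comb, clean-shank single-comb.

The 9:3:3:1 ratio has 16 parts, so with N = 432 the expected counts are:
  feathered-shank pea-comb: 432 × 9/16 = 243
  feathered-shank single-comb: 432 × 3/16 = 81
  clean-shank pea-comb: 432 × 3/16 = 81
  clean-shank single-comb: 432 × 1/16 = 27

243, 81, 81, 27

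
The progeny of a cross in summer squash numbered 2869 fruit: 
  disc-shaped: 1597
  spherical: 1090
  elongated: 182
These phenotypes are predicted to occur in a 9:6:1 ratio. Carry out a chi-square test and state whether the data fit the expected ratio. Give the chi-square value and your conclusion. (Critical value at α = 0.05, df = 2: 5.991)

0.401; consistent

Expected counts for N = 2869 under a 9:6:1 ratio (total parts = 16):
  disc-shaped: 2869 × 9/16 = 1613.8125
  spherical: 2869 × 6/16 = 1075.875
  elongated: 2869 × 1/16 = 179.3125
χ² = Σ (O − E)² / E
  disc-shaped: (1597 − 1613.8125)² / 1613.8125 = 0.1752
  spherical: (1090 − 1075.875)² / 1075.875 = 0.1854
  elongated: (182 − 179.3125)² / 179.3125 = 0.0403
χ² = 0.1752 + 0.1854 + 0.0403 = 0.4009 ≈ 0.401
Degrees of freedom = 3 − 1 = 2; critical value at α = 0.05 is 5.991.
Since 0.401 < 5.991, we fail to reject the null hypothesis — the data are consistent with the 9:6:1 ratio.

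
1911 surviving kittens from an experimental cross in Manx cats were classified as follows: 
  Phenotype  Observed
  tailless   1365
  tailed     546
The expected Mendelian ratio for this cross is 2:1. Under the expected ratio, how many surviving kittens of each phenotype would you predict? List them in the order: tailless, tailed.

Under the 2:1 hypothesis (Σ ratio = 3, N = 1911):
  tailless: 1911 × 2/3 = 1274
  tailed: 1911 × 1/3 = 637

1274, 637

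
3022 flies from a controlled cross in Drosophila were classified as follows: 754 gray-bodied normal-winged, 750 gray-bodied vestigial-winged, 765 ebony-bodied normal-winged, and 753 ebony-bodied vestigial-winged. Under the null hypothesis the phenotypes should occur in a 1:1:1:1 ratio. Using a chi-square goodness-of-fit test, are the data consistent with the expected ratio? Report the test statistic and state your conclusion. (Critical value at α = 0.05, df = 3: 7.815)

The 1:1:1:1 ratio has 4 parts, so with N = 3022 the expected counts are:
  gray-bodied normal-winged: 3022 × 1/4 = 755.5
  gray-bodied vestigial-winged: 3022 × 1/4 = 755.5
  ebony-bodied normal-winged: 3022 × 1/4 = 755.5
  ebony-bodied vestigial-winged: 3022 × 1/4 = 755.5
χ² = Σ (O − E)² / E
  gray-bodied normal-winged: (754 − 755.5)² / 755.5 = 0.0030
  gray-bodied vestigial-winged: (750 − 755.5)² / 755.5 = 0.0400
  ebony-bodied normal-winged: (765 − 755.5)² / 755.5 = 0.1195
  ebony-bodied vestigial-winged: (753 − 755.5)² / 755.5 = 0.0083
χ² = 0.0030 + 0.0400 + 0.1195 + 0.0083 = 0.1708 ≈ 0.171
Degrees of freedom = 4 − 1 = 3; critical value at α = 0.05 is 7.815.
Since 0.171 < 7.815, we fail to reject the null hypothesis — the data are consistent with the 1:1:1:1 ratio.

0.171; consistent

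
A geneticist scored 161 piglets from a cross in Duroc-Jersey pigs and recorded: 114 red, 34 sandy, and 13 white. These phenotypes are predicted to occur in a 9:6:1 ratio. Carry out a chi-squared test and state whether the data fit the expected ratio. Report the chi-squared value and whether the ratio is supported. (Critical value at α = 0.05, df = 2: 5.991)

Under the 9:6:1 hypothesis (Σ ratio = 16, N = 161):
  red: 161 × 9/16 = 90.5625
  sandy: 161 × 6/16 = 60.375
  white: 161 × 1/16 = 10.0625
χ² = Σ (O − E)² / E
  red: (114 − 90.5625)² / 90.5625 = 6.0656
  sandy: (34 − 60.375)² / 60.375 = 11.5220
  white: (13 − 10.0625)² / 10.0625 = 0.8575
χ² = 6.0656 + 11.5220 + 0.8575 = 18.4451 ≈ 18.445
Degrees of freedom = 3 − 1 = 2; critical value at α = 0.05 is 5.991.
Since 18.445 > 5.991, we reject the null hypothesis — the data do not fit the 9:6:1 ratio.

18.445; not consistent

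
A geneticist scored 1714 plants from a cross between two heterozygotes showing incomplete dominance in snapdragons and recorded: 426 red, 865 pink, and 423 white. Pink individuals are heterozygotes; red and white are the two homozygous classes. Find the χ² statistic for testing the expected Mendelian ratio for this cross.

With incomplete dominance, a heterozygote × heterozygote cross gives a 1:2:1 phenotypic ratio.
Total ratio parts = 4. Expected numbers out of 1714:
  red: 1714 × 1/4 = 428.5
  pink: 1714 × 2/4 = 857
  white: 1714 × 1/4 = 428.5
χ² = Σ (O − E)² / E
  red: (426 − 428.5)² / 428.5 = 0.0146
  pink: (865 − 857)² / 857 = 0.0747
  white: (423 − 428.5)² / 428.5 = 0.0706
χ² = 0.0146 + 0.0747 + 0.0706 = 0.1599 ≈ 0.160

0.160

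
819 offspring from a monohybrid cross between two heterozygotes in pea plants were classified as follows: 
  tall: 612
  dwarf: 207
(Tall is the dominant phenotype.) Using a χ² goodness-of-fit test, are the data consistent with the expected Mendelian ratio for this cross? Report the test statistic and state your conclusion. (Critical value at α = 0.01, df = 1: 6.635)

0.033; consistent

For a monohybrid cross between heterozygotes with complete dominance, the expected phenotypic ratio is 3:1.
Under the 3:1 hypothesis (Σ ratio = 4, N = 819):
  tall: 819 × 3/4 = 614.25
  dwarf: 819 × 1/4 = 204.75
χ² = Σ (O − E)² / E
  tall: (612 − 614.25)² / 614.25 = 0.0082
  dwarf: (207 − 204.75)² / 204.75 = 0.0247
χ² = 0.0082 + 0.0247 = 0.0329 ≈ 0.033
Degrees of freedom = 2 − 1 = 1; critical value at α = 0.01 is 6.635.
Since 0.033 < 6.635, we fail to reject the null hypothesis — the data are consistent with the 3:1 ratio.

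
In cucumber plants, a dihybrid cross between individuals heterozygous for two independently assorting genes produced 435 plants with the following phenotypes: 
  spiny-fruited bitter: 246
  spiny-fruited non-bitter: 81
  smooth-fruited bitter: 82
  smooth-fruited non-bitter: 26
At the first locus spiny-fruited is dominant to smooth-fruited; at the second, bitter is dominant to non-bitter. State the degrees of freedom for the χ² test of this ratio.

A dihybrid F₂ with independent assortment and complete dominance at both loci gives a 9:3:3:1 phenotypic ratio.
A goodness-of-fit test with 4 phenotype classes has df = 4 − 1 = 3.

3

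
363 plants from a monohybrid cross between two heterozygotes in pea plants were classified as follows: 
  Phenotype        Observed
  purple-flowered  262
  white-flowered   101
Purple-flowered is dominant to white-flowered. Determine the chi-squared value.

For a monohybrid cross between heterozygotes with complete dominance, the expected phenotypic ratio is 3:1.
Total ratio parts = 4. Expected numbers out of 363:
  purple-flowered: 363 × 3/4 = 272.25
  white-flowered: 363 × 1/4 = 90.75
χ² = Σ (O − E)² / E
  purple-flowered: (262 − 272.25)² / 272.25 = 0.3859
  white-flowered: (101 − 90.75)² / 90.75 = 1.1577
χ² = 0.3859 + 1.1577 = 1.5436 ≈ 1.544

1.544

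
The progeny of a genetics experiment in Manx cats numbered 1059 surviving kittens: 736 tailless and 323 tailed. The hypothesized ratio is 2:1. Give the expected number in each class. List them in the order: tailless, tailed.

706, 353

The 2:1 ratio has 3 parts, so with N = 1059 the expected counts are:
  tailless: 1059 × 2/3 = 706
  tailed: 1059 × 1/3 = 353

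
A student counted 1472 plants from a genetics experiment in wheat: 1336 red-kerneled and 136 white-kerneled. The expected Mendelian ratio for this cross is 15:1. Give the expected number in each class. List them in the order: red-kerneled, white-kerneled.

Total ratio parts = 16. Expected numbers out of 1472:
  red-kerneled: 1472 × 15/16 = 1380
  white-kerneled: 1472 × 1/16 = 92

1380, 92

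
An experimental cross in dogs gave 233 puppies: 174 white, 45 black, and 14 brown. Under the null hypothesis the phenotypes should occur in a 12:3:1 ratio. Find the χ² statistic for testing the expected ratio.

0.064

The 12:3:1 ratio has 16 parts, so with N = 233 the expected counts are:
  white: 233 × 12/16 = 174.75
  black: 233 × 3/16 = 43.6875
  brown: 233 × 1/16 = 14.5625
χ² = Σ (O − E)² / E
  white: (174 − 174.75)² / 174.75 = 0.0032
  black: (45 − 43.6875)² / 43.6875 = 0.0394
  brown: (14 − 14.5625)² / 14.5625 = 0.0217
χ² = 0.0032 + 0.0394 + 0.0217 = 0.0643 ≈ 0.064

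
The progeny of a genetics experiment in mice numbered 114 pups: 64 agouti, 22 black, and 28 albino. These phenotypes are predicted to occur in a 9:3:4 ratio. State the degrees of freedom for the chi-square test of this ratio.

A goodness-of-fit test with 3 phenotype classes has df = 3 − 1 = 2.

2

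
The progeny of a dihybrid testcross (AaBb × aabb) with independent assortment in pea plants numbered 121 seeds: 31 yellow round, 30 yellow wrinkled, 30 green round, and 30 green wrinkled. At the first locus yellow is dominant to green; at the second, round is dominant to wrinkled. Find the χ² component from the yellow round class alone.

A dihybrid testcross with independent assortment gives a 1:1:1:1 ratio.
Under the 1:1:1:1 hypothesis (Σ ratio = 4, N = 121):
  yellow round: 121 × 1/4 = 30.25
  yellow wrinkled: 121 × 1/4 = 30.25
  green round: 121 × 1/4 = 30.25
  green wrinkled: 121 × 1/4 = 30.25
Contribution of yellow round: (31 − 30.25)² / 30.25 = 0.0186

0.019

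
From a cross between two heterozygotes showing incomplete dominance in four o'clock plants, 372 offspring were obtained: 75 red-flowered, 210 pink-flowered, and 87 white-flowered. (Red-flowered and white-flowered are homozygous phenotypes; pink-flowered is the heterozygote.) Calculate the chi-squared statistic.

6.968

With incomplete dominance, a heterozygote × heterozygote cross gives a 1:2:1 phenotypic ratio.
Expected counts for N = 372 under a 1:2:1 ratio (total parts = 4):
  red-flowered: 372 × 1/4 = 93
  pink-flowered: 372 × 2/4 = 186
  white-flowered: 372 × 1/4 = 93
χ² = Σ (O − E)² / E
  red-flowered: (75 − 93)² / 93 = 3.4839
  pink-flowered: (210 − 186)² / 186 = 3.0968
  white-flowered: (87 − 93)² / 93 = 0.3871
χ² = 3.4839 + 3.0968 + 0.3871 = 6.9678 ≈ 6.968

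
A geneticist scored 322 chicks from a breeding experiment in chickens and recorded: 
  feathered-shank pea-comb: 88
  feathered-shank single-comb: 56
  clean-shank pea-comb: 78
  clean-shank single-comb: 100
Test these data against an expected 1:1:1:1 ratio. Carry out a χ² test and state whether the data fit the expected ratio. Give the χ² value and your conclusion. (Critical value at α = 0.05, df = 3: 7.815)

Under the 1:1:1:1 hypothesis (Σ ratio = 4, N = 322):
  feathered-shank pea-comb: 322 × 1/4 = 80.5
  feathered-shank single-comb: 322 × 1/4 = 80.5
  clean-shank pea-comb: 322 × 1/4 = 80.5
  clean-shank single-comb: 322 × 1/4 = 80.5
χ² = Σ (O − E)² / E
  feathered-shank pea-comb: (88 − 80.5)² / 80.5 = 0.6988
  feathered-shank single-comb: (56 − 80.5)² / 80.5 = 7.4565
  clean-shank pea-comb: (78 − 80.5)² / 80.5 = 0.0776
  clean-shank single-comb: (100 − 80.5)² / 80.5 = 4.7236
χ² = 0.6988 + 7.4565 + 0.0776 + 4.7236 = 12.9565 ≈ 12.957
Degrees of freedom = 4 − 1 = 3; critical value at α = 0.05 is 7.815.
Since 12.957 > 7.815, we reject the null hypothesis — the data do not fit the 1:1:1:1 ratio.

12.957; not consistent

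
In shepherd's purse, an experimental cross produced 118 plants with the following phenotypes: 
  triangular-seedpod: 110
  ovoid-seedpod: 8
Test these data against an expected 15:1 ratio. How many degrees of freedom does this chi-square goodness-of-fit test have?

1

A goodness-of-fit test with 2 phenotype classes has df = 2 − 1 = 1.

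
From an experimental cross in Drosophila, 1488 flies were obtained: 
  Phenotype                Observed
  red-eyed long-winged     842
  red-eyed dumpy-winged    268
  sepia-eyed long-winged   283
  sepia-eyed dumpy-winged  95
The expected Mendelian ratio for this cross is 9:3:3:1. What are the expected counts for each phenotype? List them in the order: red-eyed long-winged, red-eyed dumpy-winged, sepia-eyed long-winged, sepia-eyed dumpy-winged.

837, 279, 279, 93

The 9:3:3:1 ratio has 16 parts, so with N = 1488 the expected counts are:
  red-eyed long-winged: 1488 × 9/16 = 837
  red-eyed dumpy-winged: 1488 × 3/16 = 279
  sepia-eyed long-winged: 1488 × 3/16 = 279
  sepia-eyed dumpy-winged: 1488 × 1/16 = 93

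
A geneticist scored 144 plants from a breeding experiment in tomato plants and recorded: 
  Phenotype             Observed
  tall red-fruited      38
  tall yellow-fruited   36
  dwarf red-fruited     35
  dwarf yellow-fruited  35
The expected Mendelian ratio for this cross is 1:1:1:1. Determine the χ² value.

0.167

The 1:1:1:1 ratio has 4 parts, so with N = 144 the expected counts are:
  tall red-fruited: 144 × 1/4 = 36
  tall yellow-fruited: 144 × 1/4 = 36
  dwarf red-fruited: 144 × 1/4 = 36
  dwarf yellow-fruited: 144 × 1/4 = 36
χ² = Σ (O − E)² / E
  tall red-fruited: (38 − 36)² / 36 = 0.1111
  tall yellow-fruited: (36 − 36)² / 36 = 0.0000
  dwarf red-fruited: (35 − 36)² / 36 = 0.0278
  dwarf yellow-fruited: (35 − 36)² / 36 = 0.0278
χ² = 0.1111 + 0.0000 + 0.0278 + 0.0278 = 0.1667 ≈ 0.167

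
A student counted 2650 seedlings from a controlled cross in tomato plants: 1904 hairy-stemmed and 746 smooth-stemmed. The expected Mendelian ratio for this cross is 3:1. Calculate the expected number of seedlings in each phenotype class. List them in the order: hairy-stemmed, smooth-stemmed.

1987.5, 662.5

The 3:1 ratio has 4 parts, so with N = 2650 the expected counts are:
  hairy-stemmed: 2650 × 3/4 = 1987.5
  smooth-stemmed: 2650 × 1/4 = 662.5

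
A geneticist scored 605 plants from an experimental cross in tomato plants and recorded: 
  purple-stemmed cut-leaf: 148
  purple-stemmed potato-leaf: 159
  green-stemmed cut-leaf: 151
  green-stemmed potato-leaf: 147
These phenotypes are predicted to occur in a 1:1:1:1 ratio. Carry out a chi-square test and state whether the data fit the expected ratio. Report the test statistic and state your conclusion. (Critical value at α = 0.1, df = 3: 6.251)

0.587; consistent

Total ratio parts = 4. Expected numbers out of 605:
  purple-stemmed cut-leaf: 605 × 1/4 = 151.25
  purple-stemmed potato-leaf: 605 × 1/4 = 151.25
  green-stemmed cut-leaf: 605 × 1/4 = 151.25
  green-stemmed potato-leaf: 605 × 1/4 = 151.25
χ² = Σ (O − E)² / E
  purple-stemmed cut-leaf: (148 − 151.25)² / 151.25 = 0.0698
  purple-stemmed potato-leaf: (159 − 151.25)² / 151.25 = 0.3971
  green-stemmed cut-leaf: (151 − 151.25)² / 151.25 = 0.0004
  green-stemmed potato-leaf: (147 − 151.25)² / 151.25 = 0.1194
χ² = 0.0698 + 0.3971 + 0.0004 + 0.1194 = 0.5867 ≈ 0.587
Degrees of freedom = 4 − 1 = 3; critical value at α = 0.1 is 6.251.
Since 0.587 < 6.251, we fail to reject the null hypothesis — the data are consistent with the 1:1:1:1 ratio.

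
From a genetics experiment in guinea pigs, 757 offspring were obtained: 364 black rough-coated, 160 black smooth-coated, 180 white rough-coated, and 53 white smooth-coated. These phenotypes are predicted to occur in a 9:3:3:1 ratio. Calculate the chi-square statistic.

The 9:3:3:1 ratio has 16 parts, so with N = 757 the expected counts are:
  black rough-coated: 757 × 9/16 = 425.8125
  black smooth-coated: 757 × 3/16 = 141.9375
  white rough-coated: 757 × 3/16 = 141.9375
  white smooth-coated: 757 × 1/16 = 47.3125
χ² = Σ (O − E)² / E
  black rough-coated: (364 − 425.8125)² / 425.8125 = 8.9729
  black smooth-coated: (160 − 141.9375)² / 141.9375 = 2.2986
  white rough-coated: (180 − 141.9375)² / 141.9375 = 10.2070
  white smooth-coated: (53 − 47.3125)² / 47.3125 = 0.6837
χ² = 8.9729 + 2.2986 + 10.2070 + 0.6837 = 22.1622 ≈ 22.162

22.162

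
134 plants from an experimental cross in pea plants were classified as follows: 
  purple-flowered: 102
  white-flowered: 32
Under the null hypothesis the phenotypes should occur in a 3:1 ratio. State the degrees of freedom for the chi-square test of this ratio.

A goodness-of-fit test with 2 phenotype classes has df = 2 − 1 = 1.

1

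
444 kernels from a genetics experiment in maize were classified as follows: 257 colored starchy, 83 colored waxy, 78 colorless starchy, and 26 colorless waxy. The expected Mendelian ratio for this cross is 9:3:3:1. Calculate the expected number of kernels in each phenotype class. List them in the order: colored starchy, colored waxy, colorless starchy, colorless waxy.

249.75, 83.25, 83.25, 27.75

Expected counts for N = 444 under a 9:3:3:1 ratio (total parts = 16):
  colored starchy: 444 × 9/16 = 249.75
  colored waxy: 444 × 3/16 = 83.25
  colorless starchy: 444 × 3/16 = 83.25
  colorless waxy: 444 × 1/16 = 27.75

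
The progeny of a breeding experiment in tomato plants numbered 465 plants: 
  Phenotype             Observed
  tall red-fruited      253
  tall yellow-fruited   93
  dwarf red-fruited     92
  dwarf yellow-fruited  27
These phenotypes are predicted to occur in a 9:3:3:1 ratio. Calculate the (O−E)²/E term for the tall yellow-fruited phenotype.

Total ratio parts = 16. Expected numbers out of 465:
  tall red-fruited: 465 × 9/16 = 261.5625
  tall yellow-fruited: 465 × 3/16 = 87.1875
  dwarf red-fruited: 465 × 3/16 = 87.1875
  dwarf yellow-fruited: 465 × 1/16 = 29.0625
Contribution of tall yellow-fruited: (93 − 87.1875)² / 87.1875 = 0.3875

0.388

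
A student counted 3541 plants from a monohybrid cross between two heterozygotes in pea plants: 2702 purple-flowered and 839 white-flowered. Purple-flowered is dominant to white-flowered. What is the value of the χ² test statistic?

3.222

For a monohybrid cross between heterozygotes with complete dominance, the expected phenotypic ratio is 3:1.
The 3:1 ratio has 4 parts, so with N = 3541 the expected counts are:
  purple-flowered: 3541 × 3/4 = 2655.75
  white-flowered: 3541 × 1/4 = 885.25
χ² = Σ (O − E)² / E
  purple-flowered: (2702 − 2655.75)² / 2655.75 = 0.8054
  white-flowered: (839 − 885.25)² / 885.25 = 2.4163
χ² = 0.8054 + 2.4163 = 3.2217 ≈ 3.222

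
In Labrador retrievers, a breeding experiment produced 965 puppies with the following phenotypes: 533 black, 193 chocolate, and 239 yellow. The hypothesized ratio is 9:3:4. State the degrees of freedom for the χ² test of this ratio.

2

A goodness-of-fit test with 3 phenotype classes has df = 3 − 1 = 2.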